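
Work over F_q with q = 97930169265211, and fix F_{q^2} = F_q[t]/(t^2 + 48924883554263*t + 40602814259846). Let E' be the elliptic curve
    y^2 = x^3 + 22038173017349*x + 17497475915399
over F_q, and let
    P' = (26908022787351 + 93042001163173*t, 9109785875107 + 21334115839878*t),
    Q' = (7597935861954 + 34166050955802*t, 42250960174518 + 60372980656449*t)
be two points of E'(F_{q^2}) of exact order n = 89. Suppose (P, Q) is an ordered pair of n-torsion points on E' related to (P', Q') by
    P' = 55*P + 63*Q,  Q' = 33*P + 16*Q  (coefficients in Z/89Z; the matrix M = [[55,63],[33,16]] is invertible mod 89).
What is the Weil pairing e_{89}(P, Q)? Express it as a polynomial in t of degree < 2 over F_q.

Under M = [[55,63],[33,16]] in GL_2(Z/89), e_{89}(P',Q') = e_{89}(P,Q)^(55*16-63*33 mod 89).
det M = 55*16 - 63*33 = -1199 = 47 (mod 89); 47^{-1} = 36 (mod 89).
n = 89 = (1011001)_2 (7 bits, wt 4); accumulate f_{89,P'}(Q'+S)/f_{89,P'}(S) along the 6-step ladder.
Result: e(P',Q') = 78666266553954 + 16762571938429*t.
e_{89}(P,Q) = (78666266553954 + 16762571938429*t)^{36} = 94050169290401 + 19730477242180*t.

94050169290401 + 19730477242180*t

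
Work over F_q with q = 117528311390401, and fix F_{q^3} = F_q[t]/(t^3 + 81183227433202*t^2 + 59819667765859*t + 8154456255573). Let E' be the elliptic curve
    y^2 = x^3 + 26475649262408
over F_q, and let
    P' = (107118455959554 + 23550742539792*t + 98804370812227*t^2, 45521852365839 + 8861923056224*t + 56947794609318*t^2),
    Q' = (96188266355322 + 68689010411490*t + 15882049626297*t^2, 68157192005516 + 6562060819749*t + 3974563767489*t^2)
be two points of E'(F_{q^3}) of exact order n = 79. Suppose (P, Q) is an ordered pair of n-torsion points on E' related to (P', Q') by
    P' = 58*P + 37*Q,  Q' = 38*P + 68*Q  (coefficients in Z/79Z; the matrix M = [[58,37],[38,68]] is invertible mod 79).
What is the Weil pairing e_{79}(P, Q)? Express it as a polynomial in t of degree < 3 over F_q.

19900099363395 + 6087216487298*t + 32259321952049*t^2

Under M = [[58,37],[38,68]] in GL_2(Z/79), e_{79}(P',Q') = e_{79}(P,Q)^(58*68-37*38 mod 79).
det M = 58*68 - 37*38 = 2538 = 10 (mod 79); 10^{-1} = 8 (mod 79).
Double-and-add over 1001111: 7-1 doublings, 5-1 additions; each step l_{T,T}/v_{2T} or l_{T,P'}/v at Q'+S for random S.
Result: e(P',Q') = 104929071972782 + 98113615505758*t + 42592982921220*t^2.
(104929071972782 + 98113615505758*t + 42592982921220*t^2)^{8} mod (117528311390401,f) = 19900099363395 + 6087216487298*t + 32259321952049*t^2.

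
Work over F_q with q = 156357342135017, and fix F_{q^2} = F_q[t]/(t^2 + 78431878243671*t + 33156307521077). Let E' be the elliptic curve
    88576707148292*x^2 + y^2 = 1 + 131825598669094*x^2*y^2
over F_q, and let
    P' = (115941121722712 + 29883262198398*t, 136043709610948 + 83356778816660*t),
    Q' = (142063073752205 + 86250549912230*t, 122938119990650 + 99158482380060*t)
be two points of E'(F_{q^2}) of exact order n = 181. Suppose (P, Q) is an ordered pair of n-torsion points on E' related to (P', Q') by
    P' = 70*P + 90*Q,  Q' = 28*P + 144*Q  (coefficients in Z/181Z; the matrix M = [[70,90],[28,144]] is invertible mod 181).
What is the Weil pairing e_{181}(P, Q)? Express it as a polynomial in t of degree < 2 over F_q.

141390066041283 + 122994458576507*t

e_{181}(aP+bQ,cP+dQ) = e_{181}(P,Q)^(ad-bc); with (a,b,c,d)=(70,90,28,144) this gives the det-181 law.
Inverting 139 mod 181: 56. Thus e_{181}(P,Q) = e(P',Q')^{56}.
Edwards->Montgomery: u=(1+y)/(1-y), v=u/x -> 81756302280554v^2=u^3+12859581356361u^2+u; then x_W=67366448187308u+36733717636231: y^2=x^3+153034367697664*x+809397555741.
8-bit Miller (10110101) on E'/F_{156357342135017} with a'=153034367697664, b'=809397555741: accumulate tangent/chord ratios at Q'+S and P'+S'.
So e_{181}(P',Q') = 97597987739757 + 72610196270031*t.
Raise to 56: e(P,Q) = 141390066041283 + 122994458576507*t in mu_{181}.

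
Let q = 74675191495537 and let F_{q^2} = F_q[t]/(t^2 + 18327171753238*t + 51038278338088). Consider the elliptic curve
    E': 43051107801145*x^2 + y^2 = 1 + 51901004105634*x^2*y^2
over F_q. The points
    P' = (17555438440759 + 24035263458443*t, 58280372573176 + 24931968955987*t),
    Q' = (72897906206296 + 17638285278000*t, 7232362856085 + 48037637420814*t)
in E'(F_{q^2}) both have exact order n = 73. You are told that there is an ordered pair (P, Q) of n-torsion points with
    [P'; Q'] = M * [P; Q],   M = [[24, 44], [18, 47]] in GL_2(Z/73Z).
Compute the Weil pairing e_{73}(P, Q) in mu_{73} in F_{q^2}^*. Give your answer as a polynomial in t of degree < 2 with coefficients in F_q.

11555939833224 + 26214560192905*t

Under M = [[24,44],[18,47]] in GL_2(Z/73), e_{73}(P',Q') = e_{73}(P,Q)^(24*47-44*18 mod 73).
So e_{73}(P,Q) = e_{73}(P',Q')^{5}, since 44*5 = 1 mod 73.
Edwards a_E,d_E -> Montgomery A=33222238807994,B=48084998433898 -> Weierstrass 6279656865079,52697632826290 via alpha=3379486735207,beta=16456323797762.
Double-and-add over 1001001: 7-1 doublings, 3-1 additions; each step l_{T,T}/v_{2T} or l_{T,P'}/v at Q'+S for random S.
The quotient is 55677223573169 + 60520490560288*t.
Raise to 5: e(P,Q) = 11555939833224 + 26214560192905*t in mu_{73}.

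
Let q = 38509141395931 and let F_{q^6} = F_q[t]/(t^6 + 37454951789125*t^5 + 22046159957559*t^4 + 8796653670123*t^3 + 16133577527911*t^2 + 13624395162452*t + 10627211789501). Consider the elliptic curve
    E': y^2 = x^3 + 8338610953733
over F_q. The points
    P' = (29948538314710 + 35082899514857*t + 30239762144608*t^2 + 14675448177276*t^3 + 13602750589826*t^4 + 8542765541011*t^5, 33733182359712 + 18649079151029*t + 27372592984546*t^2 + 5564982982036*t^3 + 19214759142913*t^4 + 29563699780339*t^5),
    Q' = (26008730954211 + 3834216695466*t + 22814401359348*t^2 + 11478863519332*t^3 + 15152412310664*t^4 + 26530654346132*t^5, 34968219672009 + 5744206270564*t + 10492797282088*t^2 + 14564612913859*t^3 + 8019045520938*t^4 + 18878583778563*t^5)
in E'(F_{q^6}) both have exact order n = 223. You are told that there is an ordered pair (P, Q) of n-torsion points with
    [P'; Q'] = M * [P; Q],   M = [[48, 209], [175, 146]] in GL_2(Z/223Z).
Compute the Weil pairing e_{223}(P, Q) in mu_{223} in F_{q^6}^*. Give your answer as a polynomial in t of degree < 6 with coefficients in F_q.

Alternating bilinearity on E[223] (values in mu_{223} in F_{38509141395931^6}) gives e(P',Q') = e(P,Q)^det(M).
det M = 48*146 - 209*175 = -29567 = 92 (mod 223); 92^{-1} = 80 (mod 223).
Miller loop for e_{223} over F_{38509141395931^6}: bits of 223 = 11011111; 7 double steps + 6 add steps, l/v at each.
The quotient is 24246267675032 + 21032856504640*t + 20862417884041*t^2 + 7422152114681*t^3 + 30428331068880*t^4 + 7215556013513*t^5.
(24246267675032 + 21032856504640*t + 20862417884041*t^2 + 7422152114681*t^3 + 30428331068880*t^4 + 7215556013513*t^5)^{80} mod (38509141395931,f) = 36224931722515 + 30653618420135*t + 34456589696115*t^2 + 16251878694081*t^3 + 23368199239227*t^4 + 6845843382246*t^5.

36224931722515 + 30653618420135*t + 34456589696115*t^2 + 16251878694081*t^3 + 23368199239227*t^4 + 6845843382246*t^5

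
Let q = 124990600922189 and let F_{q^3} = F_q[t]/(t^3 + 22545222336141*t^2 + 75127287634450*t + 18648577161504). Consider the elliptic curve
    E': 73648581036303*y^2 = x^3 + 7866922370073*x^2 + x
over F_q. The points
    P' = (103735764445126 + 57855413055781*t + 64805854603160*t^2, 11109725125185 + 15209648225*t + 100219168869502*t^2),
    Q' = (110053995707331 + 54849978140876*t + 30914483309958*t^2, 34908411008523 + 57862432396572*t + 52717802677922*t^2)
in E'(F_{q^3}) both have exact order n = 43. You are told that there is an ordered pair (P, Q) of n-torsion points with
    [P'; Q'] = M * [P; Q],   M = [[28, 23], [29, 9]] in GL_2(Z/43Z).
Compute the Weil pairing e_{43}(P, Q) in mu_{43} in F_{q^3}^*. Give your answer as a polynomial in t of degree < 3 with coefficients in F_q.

96104719812279 + 67970836617476*t + 63174375592372*t^2

e_{43} is bilinear + alternating on E[43], so e_{43}(28*P + 23*Q, 29*P + 9*Q) = e_{43}(P,Q)^(28*9-23*29).
28*9 - 23*29 = -415; reduced mod 43: det = 15, inverse 23.
(x,y)|->(54140435794417x+19184464571985,54140435794417y) sends E' to y^2=x^3+13146738350859*x+60948093869708.
n = 43 = (101011)_2 (6 bits, wt 4); accumulate f_{43,P'}(Q'+S)/f_{43,P'}(S) along the 5-step ladder.
e_{43}(P',Q') = 46837493057368 + 55721516067477*t + 102672116401884*t^2.
Raise to 23: e(P,Q) = 96104719812279 + 67970836617476*t + 63174375592372*t^2 in mu_{43}.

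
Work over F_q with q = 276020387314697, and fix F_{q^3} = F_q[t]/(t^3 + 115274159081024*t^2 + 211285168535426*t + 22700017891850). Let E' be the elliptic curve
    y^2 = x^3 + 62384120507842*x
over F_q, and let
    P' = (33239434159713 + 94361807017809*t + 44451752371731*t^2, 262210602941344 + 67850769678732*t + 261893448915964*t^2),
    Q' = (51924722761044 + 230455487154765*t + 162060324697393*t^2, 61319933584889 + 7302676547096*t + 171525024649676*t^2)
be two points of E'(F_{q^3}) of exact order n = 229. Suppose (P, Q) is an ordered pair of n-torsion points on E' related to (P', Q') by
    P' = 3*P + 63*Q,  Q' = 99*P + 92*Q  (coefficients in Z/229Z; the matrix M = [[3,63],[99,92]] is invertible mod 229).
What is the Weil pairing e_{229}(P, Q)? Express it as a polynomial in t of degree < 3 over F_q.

The 229-Weil pairing on E[229] over F_{276020387314697} is alternating-bilinear: e_{229}(P',Q') = e_{229}(P,Q)^det(M).
det M = 3*92 - 63*99 = -5961 = 222 (mod 229); 222^{-1} = 98 (mod 229).
Run Miller on y^2=x^3+62384120507842*x over F_{276020387314697}: ladder 11100101 (8 bits); e = f_P(D_Q)/f_Q(D_P).
e_{229}(P',Q') = 171103989194430 + 130825819137617*t + 173995987820616*t^2.
Raise to 98: e(P,Q) = 49042116148954 + 64463614447872*t + 204104792665347*t^2 in mu_{229}.

49042116148954 + 64463614447872*t + 204104792665347*t^2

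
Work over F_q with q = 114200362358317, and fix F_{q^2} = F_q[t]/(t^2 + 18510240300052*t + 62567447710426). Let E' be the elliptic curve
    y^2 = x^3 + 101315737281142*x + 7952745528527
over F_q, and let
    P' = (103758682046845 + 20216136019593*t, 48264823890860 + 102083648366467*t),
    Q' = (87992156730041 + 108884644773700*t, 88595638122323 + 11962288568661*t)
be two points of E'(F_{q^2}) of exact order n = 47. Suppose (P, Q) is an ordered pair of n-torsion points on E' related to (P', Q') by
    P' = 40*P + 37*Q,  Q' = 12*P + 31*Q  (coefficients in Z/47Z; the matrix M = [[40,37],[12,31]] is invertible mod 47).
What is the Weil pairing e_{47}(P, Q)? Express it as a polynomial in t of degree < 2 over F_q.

The 47-Weil pairing on E[47] over F_{114200362358317} is alternating-bilinear: e_{47}(P',Q') = e_{47}(P,Q)^det(M).
det M = 40*31 - 37*12 = 796 = 44 (mod 47); 44^{-1} = 31 (mod 47).
Build f_{47,P'} and f_{47,Q'} via the 6-bit ladder of 47=101111_2; evaluate at shifted divisors; quotient in F_{114200362358317^2}.
Miller gives e_{47}(P',Q') = 68143976933071 + 54635617990629*t in F_{114200362358317^2}.
Raise to 31: e(P,Q) = 12181065306448 + 24592792030329*t in mu_{47}.

12181065306448 + 24592792030329*t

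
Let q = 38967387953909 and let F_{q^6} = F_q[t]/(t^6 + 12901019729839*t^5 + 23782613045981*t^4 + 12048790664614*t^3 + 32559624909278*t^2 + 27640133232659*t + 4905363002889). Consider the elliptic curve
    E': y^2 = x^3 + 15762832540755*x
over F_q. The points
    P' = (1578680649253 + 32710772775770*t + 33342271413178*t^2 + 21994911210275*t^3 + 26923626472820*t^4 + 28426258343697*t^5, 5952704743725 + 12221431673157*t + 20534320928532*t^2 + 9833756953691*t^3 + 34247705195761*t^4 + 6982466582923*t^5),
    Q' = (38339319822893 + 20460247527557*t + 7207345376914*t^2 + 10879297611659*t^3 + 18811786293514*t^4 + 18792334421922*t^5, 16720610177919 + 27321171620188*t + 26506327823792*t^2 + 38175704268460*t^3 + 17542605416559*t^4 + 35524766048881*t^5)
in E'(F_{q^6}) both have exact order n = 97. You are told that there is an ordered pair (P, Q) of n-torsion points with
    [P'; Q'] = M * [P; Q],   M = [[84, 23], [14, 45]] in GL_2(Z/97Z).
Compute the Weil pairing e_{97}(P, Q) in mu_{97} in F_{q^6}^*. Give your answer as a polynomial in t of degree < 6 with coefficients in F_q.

The 97-Weil pairing on E[97] over F_{38967387953909} is alternating-bilinear: e_{97}(P',Q') = e_{97}(P,Q)^det(M).
So e_{97}(P,Q) = e_{97}(P',Q')^{77}, since 63*77 = 1 mod 97.
7-bit Miller (1100001) on E'/F_{38967387953909} with a'=15762832540755, b'=0: accumulate tangent/chord ratios at Q'+S and P'+S'.
e_{97}(P',Q') = 38355286722462 + 26037008372160*t + 26710425429634*t^2 + 10970128673153*t^3 + 29186997819095*t^4 + 21410433320324*t^5.
Raise to 77: e(P,Q) = 10794128968835 + 34057727910198*t + 26059411259903*t^2 + 9916822676944*t^3 + 22696965802956*t^4 + 34516166392362*t^5 in mu_{97}.

10794128968835 + 34057727910198*t + 26059411259903*t^2 + 9916822676944*t^3 + 22696965802956*t^4 + 34516166392362*t^5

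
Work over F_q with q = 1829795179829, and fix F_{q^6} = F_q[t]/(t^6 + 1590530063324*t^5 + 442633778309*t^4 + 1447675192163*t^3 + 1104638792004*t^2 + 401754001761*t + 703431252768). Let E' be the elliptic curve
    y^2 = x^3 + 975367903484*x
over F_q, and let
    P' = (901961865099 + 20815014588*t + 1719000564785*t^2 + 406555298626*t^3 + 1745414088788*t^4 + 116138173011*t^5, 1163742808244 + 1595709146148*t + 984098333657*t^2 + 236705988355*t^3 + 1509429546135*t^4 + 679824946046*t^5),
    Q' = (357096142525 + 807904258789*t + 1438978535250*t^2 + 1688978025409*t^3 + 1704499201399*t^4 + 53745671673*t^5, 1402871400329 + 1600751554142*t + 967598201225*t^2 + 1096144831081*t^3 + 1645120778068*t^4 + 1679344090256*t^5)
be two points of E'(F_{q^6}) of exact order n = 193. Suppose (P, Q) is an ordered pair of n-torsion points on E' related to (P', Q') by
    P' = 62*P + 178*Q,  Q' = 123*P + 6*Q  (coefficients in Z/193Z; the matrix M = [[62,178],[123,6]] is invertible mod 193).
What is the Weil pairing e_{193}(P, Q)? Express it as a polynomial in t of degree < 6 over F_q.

98886791525 + 355556755651*t + 661560557313*t^2 + 1823619749479*t^3 + 1732716031960*t^4 + 1687153356173*t^5

The 193-Weil pairing on E[193] over F_{1829795179829} is alternating-bilinear: e_{193}(P',Q') = e_{193}(P,Q)^det(M).
So e_{193}(P,Q) = e_{193}(P',Q')^{154}, since 94*154 = 1 mod 193.
Run Miller on y^2=x^3+975367903484*x over F_{1829795179829}: ladder 11000001 (8 bits); e = f_P(D_Q)/f_Q(D_P).
f_P(D_Q)/f_Q(D_P) = 1345429606197 + 1468962301201*t + 459546303132*t^2 + 434450224366*t^3 + 1213046194298*t^4 + 552103445665*t^5.
Hence e(P,Q) = 98886791525 + 355556755651*t + 661560557313*t^2 + 1823619749479*t^3 + 1732716031960*t^4 + 1687153356173*t^5 in F_{1829795179829^6}^*.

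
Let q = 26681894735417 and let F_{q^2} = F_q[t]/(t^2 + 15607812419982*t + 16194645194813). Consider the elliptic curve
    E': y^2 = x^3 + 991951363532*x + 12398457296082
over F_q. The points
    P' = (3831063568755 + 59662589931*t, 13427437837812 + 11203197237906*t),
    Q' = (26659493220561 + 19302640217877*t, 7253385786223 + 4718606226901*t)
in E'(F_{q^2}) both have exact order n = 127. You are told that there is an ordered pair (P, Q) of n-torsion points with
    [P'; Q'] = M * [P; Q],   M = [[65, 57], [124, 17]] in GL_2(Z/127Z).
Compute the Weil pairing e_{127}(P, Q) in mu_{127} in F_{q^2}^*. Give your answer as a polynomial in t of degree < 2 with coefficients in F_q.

Under M = [[65,57],[124,17]] in GL_2(Z/127), e_{127}(P',Q') = e_{127}(P,Q)^(65*17-57*124 mod 127).
65*17 - 57*124 = -5963; reduced mod 127: det = 6, inverse 106.
n = 127 = (1111111)_2 (7 bits, wt 7); accumulate f_{127,P'}(Q'+S)/f_{127,P'}(S) along the 6-step ladder.
So e_{127}(P',Q') = 5052453119616 + 5493481179947*t.
e_{127}(P,Q) = (5052453119616 + 5493481179947*t)^{106} = 12463841868620 + 8517046201312*t.

12463841868620 + 8517046201312*t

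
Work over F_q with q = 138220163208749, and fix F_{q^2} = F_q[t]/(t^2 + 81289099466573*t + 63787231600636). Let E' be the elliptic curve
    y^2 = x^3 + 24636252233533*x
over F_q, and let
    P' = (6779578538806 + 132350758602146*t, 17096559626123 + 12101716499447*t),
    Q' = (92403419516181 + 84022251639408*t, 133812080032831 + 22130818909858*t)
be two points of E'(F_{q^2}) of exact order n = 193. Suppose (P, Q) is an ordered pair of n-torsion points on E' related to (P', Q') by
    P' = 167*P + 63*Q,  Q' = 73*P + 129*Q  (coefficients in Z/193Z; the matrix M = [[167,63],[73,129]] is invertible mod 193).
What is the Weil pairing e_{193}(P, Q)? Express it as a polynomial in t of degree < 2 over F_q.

Under M = [[167,63],[73,129]] in GL_2(Z/193), e_{193}(P',Q') = e_{193}(P,Q)^(167*129-63*73 mod 193).
det M = 167*129 - 63*73 = 16944 = 153 (mod 193); 153^{-1} = 82 (mod 193).
Miller loop for e_{193} over F_{138220163208749^2}: bits of 193 = 11000001; 7 double steps + 2 add steps, l/v at each.
So e_{193}(P',Q') = 119973400959354 + 63916579748730*t.
Thus e_{193}(P,Q) = 115053483287004 + 9704414511309*t.

115053483287004 + 9704414511309*t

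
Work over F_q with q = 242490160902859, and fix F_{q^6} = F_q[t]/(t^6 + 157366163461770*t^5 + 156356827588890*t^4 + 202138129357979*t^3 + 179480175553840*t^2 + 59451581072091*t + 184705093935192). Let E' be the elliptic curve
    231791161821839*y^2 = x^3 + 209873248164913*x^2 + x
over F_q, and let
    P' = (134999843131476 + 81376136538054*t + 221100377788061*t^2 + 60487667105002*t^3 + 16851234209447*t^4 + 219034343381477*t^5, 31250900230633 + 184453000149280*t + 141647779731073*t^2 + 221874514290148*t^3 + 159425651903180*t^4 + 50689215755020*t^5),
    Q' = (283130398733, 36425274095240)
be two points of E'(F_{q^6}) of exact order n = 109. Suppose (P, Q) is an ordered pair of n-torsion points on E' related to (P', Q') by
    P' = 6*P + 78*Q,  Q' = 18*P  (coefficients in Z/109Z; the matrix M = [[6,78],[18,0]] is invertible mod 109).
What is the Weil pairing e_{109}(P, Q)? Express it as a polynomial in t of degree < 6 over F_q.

175330008418651 + 132443177454046*t + 19475298562327*t^2 + 189633664067440*t^3 + 28516341258300*t^4 + 160220797118657*t^5

e_{109}(aP+bQ,cP+dQ) = e_{109}(P,Q)^(ad-bc); with (a,b,c,d)=(6,78,18,0) this gives the det-109 law.
6*0 - 78*18 = -1404; reduced mod 109: det = 13, inverse 42.
Montgomery->Weierstrass: x_W = 11467609010434*x+219609266662568, y_W=11467609010434*y on F_{242490160902859}; lands on y^2=x^3+36778406171388*x+237824925097604.
Double-and-add over 1101101: 7-1 doublings, 5-1 additions; each step l_{T,T}/v_{2T} or l_{T,P'}/v at Q'+S for random S.
So e_{109}(P',Q') = 14578947265335 + 164566076318211*t + 183031305251825*t^2 + 184304089912203*t^3 + 69051537089024*t^4 + 96768756279056*t^5.
(14578947265335 + 164566076318211*t + 183031305251825*t^2 + 184304089912203*t^3 + 69051537089024*t^4 + 96768756279056*t^5)^{42} mod (242490160902859,f) = 175330008418651 + 132443177454046*t + 19475298562327*t^2 + 189633664067440*t^3 + 28516341258300*t^4 + 160220797118657*t^5.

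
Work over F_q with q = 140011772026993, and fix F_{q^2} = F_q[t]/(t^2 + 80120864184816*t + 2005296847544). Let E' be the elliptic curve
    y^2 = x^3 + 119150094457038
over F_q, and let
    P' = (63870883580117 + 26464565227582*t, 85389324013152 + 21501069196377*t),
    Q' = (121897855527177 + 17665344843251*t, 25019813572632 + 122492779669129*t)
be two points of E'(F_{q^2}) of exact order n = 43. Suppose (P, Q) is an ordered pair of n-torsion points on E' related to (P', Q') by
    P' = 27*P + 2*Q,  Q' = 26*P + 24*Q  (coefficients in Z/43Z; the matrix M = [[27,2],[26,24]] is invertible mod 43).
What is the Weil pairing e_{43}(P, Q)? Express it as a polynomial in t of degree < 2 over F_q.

e_{43} is bilinear + alternating on E[43], so e_{43}(27*P + 2*Q, 26*P + 24*Q) = e_{43}(P,Q)^(27*24-2*26).
Hence e(P,Q) = e(P',Q')^{7} where 7 = 37^{-1} mod 43.
n = 43 = (101011)_2 (6 bits, wt 4); accumulate f_{43,P'}(Q'+S)/f_{43,P'}(S) along the 5-step ladder.
So e_{43}(P',Q') = 103443385951491 + 54258432077621*t.
Thus e_{43}(P,Q) = 124311737395972 + 78257244441551*t.

124311737395972 + 78257244441551*t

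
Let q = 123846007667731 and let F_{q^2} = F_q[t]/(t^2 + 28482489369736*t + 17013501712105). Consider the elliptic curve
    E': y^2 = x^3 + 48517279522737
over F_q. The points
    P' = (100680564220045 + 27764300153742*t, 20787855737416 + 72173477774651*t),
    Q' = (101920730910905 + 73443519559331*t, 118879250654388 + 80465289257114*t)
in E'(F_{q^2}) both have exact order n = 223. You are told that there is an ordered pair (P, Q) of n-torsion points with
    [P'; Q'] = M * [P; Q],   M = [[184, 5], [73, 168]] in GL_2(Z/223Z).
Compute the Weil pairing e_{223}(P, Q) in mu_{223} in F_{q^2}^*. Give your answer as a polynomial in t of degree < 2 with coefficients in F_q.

81071747636654 + 31273848405632*t

e_{223} is bilinear + alternating on E[223], so e_{223}(184*P + 5*Q, 73*P + 168*Q) = e_{223}(P,Q)^(184*168-5*73).
So e_{223}(P,Q) = e_{223}(P',Q')^{167}, since 219*167 = 1 mod 223.
Run Miller on y^2=x^3+48517279522737 over F_{123846007667731}: ladder 11011111 (8 bits); e = f_P(D_Q)/f_Q(D_P).
The quotient is 46227587857095 + 72880719783880*t.
(46227587857095 + 72880719783880*t)^{167} mod (123846007667731,f) = 81071747636654 + 31273848405632*t.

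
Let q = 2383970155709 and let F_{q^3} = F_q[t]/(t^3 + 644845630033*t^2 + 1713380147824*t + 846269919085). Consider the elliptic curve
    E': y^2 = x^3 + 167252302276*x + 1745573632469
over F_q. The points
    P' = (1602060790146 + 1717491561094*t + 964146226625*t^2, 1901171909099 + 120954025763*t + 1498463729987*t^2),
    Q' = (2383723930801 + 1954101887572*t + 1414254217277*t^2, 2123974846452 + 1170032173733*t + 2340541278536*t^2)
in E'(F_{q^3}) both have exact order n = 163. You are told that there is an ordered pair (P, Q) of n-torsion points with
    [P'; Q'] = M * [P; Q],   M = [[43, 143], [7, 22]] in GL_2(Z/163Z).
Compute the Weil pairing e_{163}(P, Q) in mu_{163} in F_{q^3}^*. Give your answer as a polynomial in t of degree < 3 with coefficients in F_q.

1973809255236 + 1922447955626*t + 186453054206*t^2

e_{163} is bilinear + alternating on E[163], so e_{163}(43*P + 143*Q, 7*P + 22*Q) = e_{163}(P,Q)^(43*22-143*7).
So e_{163}(P,Q) = e_{163}(P',Q')^{80}, since 108*80 = 1 mod 163.
Run Miller on y^2=x^3+167252302276*x+1745573632469 over F_{2383970155709}: ladder 10100011 (8 bits); e = f_P(D_Q)/f_Q(D_P).
Result: e(P',Q') = 1870846747135 + 976443126360*t + 1206887272418*t^2.
e_{163}(P,Q) = (1870846747135 + 976443126360*t + 1206887272418*t^2)^{80} = 1973809255236 + 1922447955626*t + 186453054206*t^2.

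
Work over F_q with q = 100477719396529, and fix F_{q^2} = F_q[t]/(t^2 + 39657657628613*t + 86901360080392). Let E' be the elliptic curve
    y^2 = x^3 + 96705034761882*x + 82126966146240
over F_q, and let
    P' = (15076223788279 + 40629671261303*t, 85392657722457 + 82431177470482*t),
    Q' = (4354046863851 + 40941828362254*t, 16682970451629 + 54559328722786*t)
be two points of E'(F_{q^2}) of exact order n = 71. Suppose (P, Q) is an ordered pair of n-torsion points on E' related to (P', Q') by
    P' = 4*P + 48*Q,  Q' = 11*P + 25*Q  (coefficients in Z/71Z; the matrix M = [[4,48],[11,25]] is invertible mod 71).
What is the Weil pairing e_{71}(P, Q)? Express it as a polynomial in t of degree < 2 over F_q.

Under M = [[4,48],[11,25]] in GL_2(Z/71), e_{71}(P',Q') = e_{71}(P,Q)^(4*25-48*11 mod 71).
det(M) mod 71 = 69; its inverse in (Z/71)^* is 35 (check: 69*35 mod 71 = 1).
Double-and-add over 1000111: 7-1 doublings, 4-1 additions; each step l_{T,T}/v_{2T} or l_{T,P'}/v at Q'+S for random S.
e_{71}(P',Q') = 42299616126984 + 57427219214250*t.
(42299616126984 + 57427219214250*t)^{35} mod (100477719396529,f) = 87024718264547 + 83888503878416*t.

87024718264547 + 83888503878416*t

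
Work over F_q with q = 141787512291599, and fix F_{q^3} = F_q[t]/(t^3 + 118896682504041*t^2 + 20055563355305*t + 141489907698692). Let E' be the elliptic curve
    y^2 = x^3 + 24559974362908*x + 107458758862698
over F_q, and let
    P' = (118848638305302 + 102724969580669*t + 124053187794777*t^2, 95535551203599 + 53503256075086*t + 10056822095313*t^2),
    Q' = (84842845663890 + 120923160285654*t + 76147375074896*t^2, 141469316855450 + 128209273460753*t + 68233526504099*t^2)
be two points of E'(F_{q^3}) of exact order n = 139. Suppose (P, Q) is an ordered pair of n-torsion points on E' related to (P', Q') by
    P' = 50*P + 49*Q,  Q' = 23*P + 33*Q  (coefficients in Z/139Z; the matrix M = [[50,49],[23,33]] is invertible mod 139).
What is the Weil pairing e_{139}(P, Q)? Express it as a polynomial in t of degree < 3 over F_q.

Alternating bilinearity on E[139] (values in mu_{139} in F_{141787512291599^3}) gives e(P',Q') = e(P,Q)^det(M).
Inverting 106 mod 139: 80. Thus e_{139}(P,Q) = e(P',Q')^{80}.
Double-and-add over 10001011: 8-1 doublings, 4-1 additions; each step l_{T,T}/v_{2T} or l_{T,P'}/v at Q'+S for random S.
The quotient is 2660096566914 + 103371896869538*t + 125646860525307*t^2.
e_{139}(P,Q) = (2660096566914 + 103371896869538*t + 125646860525307*t^2)^{80} = 17377032072038 + 27052044915656*t + 5075185061298*t^2.

17377032072038 + 27052044915656*t + 5075185061298*t^2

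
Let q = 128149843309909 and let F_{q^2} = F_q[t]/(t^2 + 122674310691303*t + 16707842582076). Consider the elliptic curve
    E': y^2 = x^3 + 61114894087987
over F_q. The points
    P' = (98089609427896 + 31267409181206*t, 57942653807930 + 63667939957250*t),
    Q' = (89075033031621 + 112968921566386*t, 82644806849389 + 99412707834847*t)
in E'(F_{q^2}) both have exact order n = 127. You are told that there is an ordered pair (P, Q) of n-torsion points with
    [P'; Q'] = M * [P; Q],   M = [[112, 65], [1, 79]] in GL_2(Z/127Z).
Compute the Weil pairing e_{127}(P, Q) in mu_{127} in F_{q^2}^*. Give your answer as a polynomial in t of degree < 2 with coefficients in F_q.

76201205991471 + 106543429404045*t

Under M = [[112,65],[1,79]] in GL_2(Z/127), e_{127}(P',Q') = e_{127}(P,Q)^(112*79-65*1 mod 127).
Inverting 20 mod 127: 108. Thus e_{127}(P,Q) = e(P',Q')^{108}.
Run Miller on y^2=x^3+61114894087987 over F_{128149843309909}: ladder 1111111 (7 bits); e = f_P(D_Q)/f_Q(D_P).
So e_{127}(P',Q') = 34971104246503 + 85273440544059*t.
Thus e_{127}(P,Q) = 76201205991471 + 106543429404045*t.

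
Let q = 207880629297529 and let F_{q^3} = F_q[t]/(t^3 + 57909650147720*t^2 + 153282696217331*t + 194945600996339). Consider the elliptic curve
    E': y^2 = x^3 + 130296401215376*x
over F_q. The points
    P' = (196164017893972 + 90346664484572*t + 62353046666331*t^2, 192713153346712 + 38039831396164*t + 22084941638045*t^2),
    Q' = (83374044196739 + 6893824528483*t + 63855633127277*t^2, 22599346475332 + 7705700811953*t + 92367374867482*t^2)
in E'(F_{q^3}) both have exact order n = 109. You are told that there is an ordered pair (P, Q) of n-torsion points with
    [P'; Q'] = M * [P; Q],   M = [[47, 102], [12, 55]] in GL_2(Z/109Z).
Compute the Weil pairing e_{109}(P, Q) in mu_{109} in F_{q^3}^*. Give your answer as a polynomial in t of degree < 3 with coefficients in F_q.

Alternating bilinearity on E[109] (values in mu_{109} in F_{207880629297529^3}) gives e(P',Q') = e(P,Q)^det(M).
47*55 - 102*12 = 1361; reduced mod 109: det = 53, inverse 72.
7-bit Miller (1101101) on E'/F_{207880629297529} with a'=130296401215376, b'=0: accumulate tangent/chord ratios at Q'+S and P'+S'.
f_P(D_Q)/f_Q(D_P) = 53743751171677 + 159920955577386*t + 171009578297189*t^2.
e_{109}(P,Q) = (53743751171677 + 159920955577386*t + 171009578297189*t^2)^{72} = 204848539334730 + 114916767270995*t + 189802657521003*t^2.

204848539334730 + 114916767270995*t + 189802657521003*t^2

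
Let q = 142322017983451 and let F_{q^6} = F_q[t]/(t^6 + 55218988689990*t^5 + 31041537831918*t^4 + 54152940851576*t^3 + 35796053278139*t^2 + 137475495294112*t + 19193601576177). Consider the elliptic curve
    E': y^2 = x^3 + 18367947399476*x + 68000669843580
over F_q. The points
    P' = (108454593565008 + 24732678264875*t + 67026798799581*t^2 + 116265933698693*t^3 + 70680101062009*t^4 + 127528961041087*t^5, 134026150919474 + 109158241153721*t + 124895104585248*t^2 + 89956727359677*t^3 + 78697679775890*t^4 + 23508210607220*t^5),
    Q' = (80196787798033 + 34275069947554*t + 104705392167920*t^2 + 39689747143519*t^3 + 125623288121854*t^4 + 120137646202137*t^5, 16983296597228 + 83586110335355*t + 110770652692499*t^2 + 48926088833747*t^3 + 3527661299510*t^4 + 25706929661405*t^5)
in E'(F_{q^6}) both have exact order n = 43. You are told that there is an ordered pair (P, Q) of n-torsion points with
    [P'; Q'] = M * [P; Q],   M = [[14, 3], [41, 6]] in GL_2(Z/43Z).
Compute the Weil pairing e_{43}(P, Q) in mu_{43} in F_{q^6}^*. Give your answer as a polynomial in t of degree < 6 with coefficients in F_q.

e_{43} is bilinear + alternating on E[43], so e_{43}(14*P + 3*Q, 41*P + 6*Q) = e_{43}(P,Q)^(14*6-3*41).
So e_{43}(P,Q) = e_{43}(P',Q')^{11}, since 4*11 = 1 mod 43.
Build f_{43,P'} and f_{43,Q'} via the 6-bit ladder of 43=101011_2; evaluate at shifted divisors; quotient in F_{142322017983451^6}.
The quotient is 112148075198292 + 26287046947369*t + 25072582723563*t^2 + 49353783988622*t^3 + 9713229518523*t^4 + 102229830231626*t^5.
Thus e_{43}(P,Q) = 104097950678397 + 28252959664107*t + 22093646461408*t^2 + 71200393724205*t^3 + 38117092892348*t^4 + 113162735332688*t^5.

104097950678397 + 28252959664107*t + 22093646461408*t^2 + 71200393724205*t^3 + 38117092892348*t^4 + 113162735332688*t^5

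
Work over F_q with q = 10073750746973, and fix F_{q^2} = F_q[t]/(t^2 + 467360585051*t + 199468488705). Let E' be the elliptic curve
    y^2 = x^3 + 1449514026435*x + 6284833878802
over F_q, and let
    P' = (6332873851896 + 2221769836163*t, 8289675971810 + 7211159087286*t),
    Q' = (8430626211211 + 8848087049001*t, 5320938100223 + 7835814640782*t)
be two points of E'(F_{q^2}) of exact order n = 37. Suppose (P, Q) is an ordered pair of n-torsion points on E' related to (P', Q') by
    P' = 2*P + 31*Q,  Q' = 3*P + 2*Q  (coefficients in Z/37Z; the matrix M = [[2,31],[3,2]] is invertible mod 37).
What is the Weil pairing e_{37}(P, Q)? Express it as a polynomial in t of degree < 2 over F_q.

The 37-Weil pairing on E[37] over F_{10073750746973} is alternating-bilinear: e_{37}(P',Q') = e_{37}(P,Q)^det(M).
Hence e(P,Q) = e(P',Q')^{32} where 32 = 22^{-1} mod 37.
6-bit Miller (100101) on E'/F_{10073750746973} with a'=1449514026435, b'=6284833878802: accumulate tangent/chord ratios at Q'+S and P'+S'.
Result: e(P',Q') = 2909795463584 + 6423754128249*t.
Finally e_{37}(P,Q) = 9023830939629 + 8238594364913*t.

9023830939629 + 8238594364913*t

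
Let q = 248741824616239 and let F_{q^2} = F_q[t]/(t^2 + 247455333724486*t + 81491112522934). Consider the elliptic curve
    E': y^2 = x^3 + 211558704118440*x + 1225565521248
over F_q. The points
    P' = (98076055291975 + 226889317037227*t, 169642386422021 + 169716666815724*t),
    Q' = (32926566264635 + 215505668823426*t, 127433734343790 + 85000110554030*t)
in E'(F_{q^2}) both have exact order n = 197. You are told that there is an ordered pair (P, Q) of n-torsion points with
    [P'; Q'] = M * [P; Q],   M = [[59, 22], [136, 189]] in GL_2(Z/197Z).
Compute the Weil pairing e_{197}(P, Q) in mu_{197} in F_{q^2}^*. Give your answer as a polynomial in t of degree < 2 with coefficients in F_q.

Alternating bilinearity on E[197] (values in mu_{197} in F_{248741824616239^2}) gives e(P',Q') = e(P,Q)^det(M).
det M = 59*189 - 22*136 = 8159 = 82 (mod 197); 82^{-1} = 185 (mod 197).
n = 197 = (11000101)_2 (8 bits, wt 4); accumulate f_{197,P'}(Q'+S)/f_{197,P'}(S) along the 7-step ladder.
f_P(D_Q)/f_Q(D_P) = 47754028057121 + 6566064033847*t.
Raise to 185: e(P,Q) = 89271424967067 + 43175417054795*t in mu_{197}.

89271424967067 + 43175417054795*t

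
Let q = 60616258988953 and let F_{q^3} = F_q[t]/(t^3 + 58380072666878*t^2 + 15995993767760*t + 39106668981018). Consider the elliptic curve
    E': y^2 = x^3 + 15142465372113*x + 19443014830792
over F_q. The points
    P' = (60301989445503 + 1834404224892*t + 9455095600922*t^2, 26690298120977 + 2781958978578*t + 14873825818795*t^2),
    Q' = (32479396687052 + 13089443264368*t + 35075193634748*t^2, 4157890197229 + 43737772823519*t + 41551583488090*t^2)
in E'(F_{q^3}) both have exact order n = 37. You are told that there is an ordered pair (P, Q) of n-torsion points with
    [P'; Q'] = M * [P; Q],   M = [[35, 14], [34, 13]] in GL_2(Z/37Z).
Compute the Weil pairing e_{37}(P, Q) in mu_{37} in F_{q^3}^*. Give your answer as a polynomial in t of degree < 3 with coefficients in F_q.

Alternating bilinearity on E[37] (values in mu_{37} in F_{60616258988953^3}) gives e(P',Q') = e(P,Q)^det(M).
So e_{37}(P,Q) = e_{37}(P',Q')^{7}, since 16*7 = 1 mod 37.
Miller loop for e_{37} over F_{60616258988953^3}: bits of 37 = 100101; 5 double steps + 2 add steps, l/v at each.
So e_{37}(P',Q') = 32807067177459 + 58672027780220*t + 56726831222720*t^2.
e_{37}(P,Q) = (32807067177459 + 58672027780220*t + 56726831222720*t^2)^{7} = 1340218996771 + 30575159883031*t + 29420516032048*t^2.

1340218996771 + 30575159883031*t + 29420516032048*t^2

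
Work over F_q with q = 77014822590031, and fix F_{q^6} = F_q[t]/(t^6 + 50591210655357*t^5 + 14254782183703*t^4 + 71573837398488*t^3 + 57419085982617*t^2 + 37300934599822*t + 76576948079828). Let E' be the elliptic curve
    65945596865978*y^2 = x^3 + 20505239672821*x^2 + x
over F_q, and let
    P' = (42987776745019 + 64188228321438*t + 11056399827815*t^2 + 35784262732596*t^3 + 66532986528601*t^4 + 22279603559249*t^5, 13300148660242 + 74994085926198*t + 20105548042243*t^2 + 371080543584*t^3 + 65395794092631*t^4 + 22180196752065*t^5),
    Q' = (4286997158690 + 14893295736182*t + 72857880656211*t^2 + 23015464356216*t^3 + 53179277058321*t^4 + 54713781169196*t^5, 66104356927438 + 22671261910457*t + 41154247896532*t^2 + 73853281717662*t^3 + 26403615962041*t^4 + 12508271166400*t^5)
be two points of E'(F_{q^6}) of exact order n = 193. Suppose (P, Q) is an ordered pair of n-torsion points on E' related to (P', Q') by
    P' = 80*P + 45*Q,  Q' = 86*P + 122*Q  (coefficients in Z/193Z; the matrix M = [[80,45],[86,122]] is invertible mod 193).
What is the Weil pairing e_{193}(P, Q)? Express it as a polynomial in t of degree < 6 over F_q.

e_{193} is bilinear + alternating on E[193], so e_{193}(80*P + 45*Q, 86*P + 122*Q) = e_{193}(P,Q)^(80*122-45*86).
80*122 - 45*86 = 5890; reduced mod 193: det = 100, inverse 83.
Set x_W=32617169464487*u+30064177794470, y_W=32617169464487*v; then E': y_W^2=x_W^3+40502615433103*x_W+67171485972295.
Run Miller on y^2=x^3+40502615433103*x+67171485972295 over F_{77014822590031}: ladder 11000001 (8 bits); e = f_P(D_Q)/f_Q(D_P).
e_{193}(P',Q') = 28003852255879 + 68834891242658*t + 3522995997543*t^2 + 1046857812823*t^3 + 56881763952365*t^4 + 46530701637558*t^5.
Hence e(P,Q) = 26567926575909 + 8487009512151*t + 39568749550160*t^2 + 24253158688324*t^3 + 48116735245415*t^4 + 28427223960954*t^5 in F_{77014822590031^6}^*.

26567926575909 + 8487009512151*t + 39568749550160*t^2 + 24253158688324*t^3 + 48116735245415*t^4 + 28427223960954*t^5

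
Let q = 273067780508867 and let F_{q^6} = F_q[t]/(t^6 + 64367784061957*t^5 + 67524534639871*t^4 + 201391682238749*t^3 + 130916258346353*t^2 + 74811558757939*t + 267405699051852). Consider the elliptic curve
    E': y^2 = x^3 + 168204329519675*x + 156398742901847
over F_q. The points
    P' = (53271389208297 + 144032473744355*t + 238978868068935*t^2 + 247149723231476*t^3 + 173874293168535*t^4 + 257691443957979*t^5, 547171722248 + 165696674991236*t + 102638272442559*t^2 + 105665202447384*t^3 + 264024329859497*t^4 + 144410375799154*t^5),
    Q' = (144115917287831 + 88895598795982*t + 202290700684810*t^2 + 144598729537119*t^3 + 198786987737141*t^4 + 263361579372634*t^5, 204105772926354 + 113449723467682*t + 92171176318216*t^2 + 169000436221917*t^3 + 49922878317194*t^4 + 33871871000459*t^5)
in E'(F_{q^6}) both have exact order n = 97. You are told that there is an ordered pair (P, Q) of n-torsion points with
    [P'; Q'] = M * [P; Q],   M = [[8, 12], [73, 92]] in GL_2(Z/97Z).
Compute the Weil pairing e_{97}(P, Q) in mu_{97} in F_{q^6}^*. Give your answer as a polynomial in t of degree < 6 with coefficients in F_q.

41178151507304 + 23128672879239*t + 122081686933555*t^2 + 107943581709821*t^3 + 142981407924443*t^4 + 82196494722214*t^5

Since e_{97}(P,P)=e_{97}(Q,Q)=1 and e_{97}(Q,P)=e_{97}(P,Q)^{-1}, expanding e_{97}(8*P + 12*Q,73*P + 92*Q) leaves e(P,Q)^det(M).
Hence e(P,Q) = e(P',Q')^{9} where 9 = 54^{-1} mod 97.
Run Miller on y^2=x^3+168204329519675*x+156398742901847 over F_{273067780508867}: ladder 1100001 (7 bits); e = f_P(D_Q)/f_Q(D_P).
So e_{97}(P',Q') = 95614835794508 + 226917914674139*t + 143167486695703*t^2 + 266338041064423*t^3 + 93669208843239*t^4 + 128571215076001*t^5.
Raise to 9: e(P,Q) = 41178151507304 + 23128672879239*t + 122081686933555*t^2 + 107943581709821*t^3 + 142981407924443*t^4 + 82196494722214*t^5 in mu_{97}.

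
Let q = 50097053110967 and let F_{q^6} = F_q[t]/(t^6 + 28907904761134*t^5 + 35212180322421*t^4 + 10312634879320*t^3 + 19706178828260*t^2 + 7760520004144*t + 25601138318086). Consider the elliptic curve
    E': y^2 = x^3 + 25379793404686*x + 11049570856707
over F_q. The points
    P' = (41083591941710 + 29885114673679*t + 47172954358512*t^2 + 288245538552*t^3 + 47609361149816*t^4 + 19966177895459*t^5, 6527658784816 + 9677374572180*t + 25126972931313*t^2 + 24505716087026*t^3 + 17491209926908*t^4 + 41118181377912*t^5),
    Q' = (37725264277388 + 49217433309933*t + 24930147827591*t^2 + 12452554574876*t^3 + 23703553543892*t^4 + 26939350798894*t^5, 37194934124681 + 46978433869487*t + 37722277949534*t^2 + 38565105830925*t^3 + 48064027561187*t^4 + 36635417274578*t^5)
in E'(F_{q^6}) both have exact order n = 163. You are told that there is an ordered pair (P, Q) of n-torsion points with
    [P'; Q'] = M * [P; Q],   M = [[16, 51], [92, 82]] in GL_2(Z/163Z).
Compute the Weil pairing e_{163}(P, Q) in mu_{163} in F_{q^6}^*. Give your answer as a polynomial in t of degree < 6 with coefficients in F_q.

Under M = [[16,51],[92,82]] in GL_2(Z/163), e_{163}(P',Q') = e_{163}(P,Q)^(16*82-51*92 mod 163).
Hence e(P,Q) = e(P',Q')^{91} where 91 = 43^{-1} mod 163.
8-bit Miller (10100011) on E'/F_{50097053110967} with a'=25379793404686, b'=11049570856707: accumulate tangent/chord ratios at Q'+S and P'+S'.
So e_{163}(P',Q') = 16779524446222 + 36266288995487*t + 2529511831526*t^2 + 23142324089279*t^3 + 26470195490219*t^4 + 27652771952054*t^5.
e_{163}(P,Q) = (16779524446222 + 36266288995487*t + 2529511831526*t^2 + 23142324089279*t^3 + 26470195490219*t^4 + 27652771952054*t^5)^{91} = 13635799553334 + 24173203973873*t + 10631395606043*t^2 + 3053144108221*t^3 + 38414484917795*t^4 + 19531371694997*t^5.

13635799553334 + 24173203973873*t + 10631395606043*t^2 + 3053144108221*t^3 + 38414484917795*t^4 + 19531371694997*t^5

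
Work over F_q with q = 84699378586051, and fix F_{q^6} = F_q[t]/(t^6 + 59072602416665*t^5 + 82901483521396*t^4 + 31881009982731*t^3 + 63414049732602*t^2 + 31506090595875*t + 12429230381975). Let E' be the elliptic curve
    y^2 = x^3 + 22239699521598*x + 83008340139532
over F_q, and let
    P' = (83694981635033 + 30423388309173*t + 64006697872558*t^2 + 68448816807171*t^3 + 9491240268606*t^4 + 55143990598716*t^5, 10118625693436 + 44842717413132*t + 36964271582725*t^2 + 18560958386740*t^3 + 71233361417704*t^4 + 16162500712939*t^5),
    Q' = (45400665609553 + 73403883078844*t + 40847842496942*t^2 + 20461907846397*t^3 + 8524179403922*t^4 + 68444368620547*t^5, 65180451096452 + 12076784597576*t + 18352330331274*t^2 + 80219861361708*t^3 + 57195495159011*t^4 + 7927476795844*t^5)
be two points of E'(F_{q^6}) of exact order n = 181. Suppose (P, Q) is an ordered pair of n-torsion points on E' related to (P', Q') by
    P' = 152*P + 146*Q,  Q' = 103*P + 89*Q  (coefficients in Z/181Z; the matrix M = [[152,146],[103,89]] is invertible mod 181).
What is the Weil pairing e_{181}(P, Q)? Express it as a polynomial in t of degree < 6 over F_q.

Under M = [[152,146],[103,89]] in GL_2(Z/181), e_{181}(P',Q') = e_{181}(P,Q)^(152*89-146*103 mod 181).
Inverting 119 mod 181: 108. Thus e_{181}(P,Q) = e(P',Q')^{108}.
n = 181 = (10110101)_2 (8 bits, wt 5); accumulate f_{181,P'}(Q'+S)/f_{181,P'}(S) along the 7-step ladder.
So e_{181}(P',Q') = 73212473326358 + 14671597895432*t + 78215952734751*t^2 + 50523767460037*t^3 + 63005922019564*t^4 + 67126968803505*t^5.
Hence e(P,Q) = 48129002177288 + 24537483930544*t + 4863610492422*t^2 + 3980713604264*t^3 + 22143045595323*t^4 + 21136158904423*t^5 in F_{84699378586051^6}^*.

48129002177288 + 24537483930544*t + 4863610492422*t^2 + 3980713604264*t^3 + 22143045595323*t^4 + 21136158904423*t^5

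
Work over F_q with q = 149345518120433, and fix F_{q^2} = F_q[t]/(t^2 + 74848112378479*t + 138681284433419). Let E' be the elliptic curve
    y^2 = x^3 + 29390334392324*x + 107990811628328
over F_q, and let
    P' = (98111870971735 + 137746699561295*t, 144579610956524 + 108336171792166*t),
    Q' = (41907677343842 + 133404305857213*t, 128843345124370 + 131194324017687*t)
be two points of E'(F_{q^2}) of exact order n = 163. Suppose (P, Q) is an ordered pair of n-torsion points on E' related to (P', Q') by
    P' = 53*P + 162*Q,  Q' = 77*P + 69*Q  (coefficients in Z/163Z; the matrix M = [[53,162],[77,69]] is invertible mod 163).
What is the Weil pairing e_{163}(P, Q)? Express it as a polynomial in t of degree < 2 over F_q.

147382234965826 + 145870360450123*t

The 163-Weil pairing on E[163] over F_{149345518120433} is alternating-bilinear: e_{163}(P',Q') = e_{163}(P,Q)^det(M).
Inverting 148 mod 163: 76. Thus e_{163}(P,Q) = e(P',Q')^{76}.
Run Miller on y^2=x^3+29390334392324*x+107990811628328 over F_{149345518120433}: ladder 10100011 (8 bits); e = f_P(D_Q)/f_Q(D_P).
e_{163}(P',Q') = 108316278651782 + 60597678834341*t.
Finally e_{163}(P,Q) = 147382234965826 + 145870360450123*t.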